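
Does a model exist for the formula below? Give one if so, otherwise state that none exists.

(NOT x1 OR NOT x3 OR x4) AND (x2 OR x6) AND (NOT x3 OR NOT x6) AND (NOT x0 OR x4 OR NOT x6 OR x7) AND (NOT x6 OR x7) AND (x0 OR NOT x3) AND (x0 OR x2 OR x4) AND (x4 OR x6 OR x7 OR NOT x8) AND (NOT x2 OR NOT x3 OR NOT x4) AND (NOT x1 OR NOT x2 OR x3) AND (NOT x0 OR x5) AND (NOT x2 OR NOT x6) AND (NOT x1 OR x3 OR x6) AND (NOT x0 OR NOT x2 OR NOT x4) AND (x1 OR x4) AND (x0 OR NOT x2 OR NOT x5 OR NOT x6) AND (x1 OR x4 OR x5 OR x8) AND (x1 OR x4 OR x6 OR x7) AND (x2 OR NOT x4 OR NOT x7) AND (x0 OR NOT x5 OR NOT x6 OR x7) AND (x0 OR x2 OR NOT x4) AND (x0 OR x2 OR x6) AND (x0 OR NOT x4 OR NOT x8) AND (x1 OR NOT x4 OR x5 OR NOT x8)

Set x0 = True.
  then (NOT x0 OR x5) forces x5 = True.
Set x1 = True.
Try x2 = True:
  (NOT x1 OR NOT x2 OR x3) forces x3 = True.
  (NOT x1 OR NOT x3 OR x4) forces x4 = True.
  clause (NOT x2 OR NOT x3 OR NOT x4) is falsified — backtrack.
So x2 = False.
  then (x2 OR x6) forces x6 = True.
  then (NOT x3 OR NOT x6) forces x3 = False.
  then (NOT x6 OR x7) forces x7 = True.
  then (x2 OR NOT x4 OR NOT x7) forces x4 = False.
Set x8 = True.
All clauses satisfied.

x0=T, x1=T, x2=F, x3=F, x4=F, x5=T, x6=T, x7=T, x8=T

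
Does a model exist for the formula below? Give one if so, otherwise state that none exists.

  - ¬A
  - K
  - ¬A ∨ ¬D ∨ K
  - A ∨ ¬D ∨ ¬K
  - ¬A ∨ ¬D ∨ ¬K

Unit clause (¬A) forces A = False.
Unit clause (K) forces K = True.
In (A ∨ ¬D ∨ ¬K) only ¬D is left, so D = False.
Check each clause:
  (¬A): ¬A holds.
  (K): K holds.
  (¬A ∨ ¬D ∨ K): ¬A holds.
  (A ∨ ¬D ∨ ¬K): ¬D holds.
  (¬A ∨ ¬D ∨ ¬K): ¬A holds.
All clauses satisfied.

D = False; A = False; K = True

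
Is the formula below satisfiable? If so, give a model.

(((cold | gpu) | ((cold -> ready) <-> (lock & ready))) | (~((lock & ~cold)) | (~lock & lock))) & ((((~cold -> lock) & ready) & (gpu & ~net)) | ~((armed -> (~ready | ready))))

lock = True; ready = True; net = False; armed = False; cold = False; gpu = True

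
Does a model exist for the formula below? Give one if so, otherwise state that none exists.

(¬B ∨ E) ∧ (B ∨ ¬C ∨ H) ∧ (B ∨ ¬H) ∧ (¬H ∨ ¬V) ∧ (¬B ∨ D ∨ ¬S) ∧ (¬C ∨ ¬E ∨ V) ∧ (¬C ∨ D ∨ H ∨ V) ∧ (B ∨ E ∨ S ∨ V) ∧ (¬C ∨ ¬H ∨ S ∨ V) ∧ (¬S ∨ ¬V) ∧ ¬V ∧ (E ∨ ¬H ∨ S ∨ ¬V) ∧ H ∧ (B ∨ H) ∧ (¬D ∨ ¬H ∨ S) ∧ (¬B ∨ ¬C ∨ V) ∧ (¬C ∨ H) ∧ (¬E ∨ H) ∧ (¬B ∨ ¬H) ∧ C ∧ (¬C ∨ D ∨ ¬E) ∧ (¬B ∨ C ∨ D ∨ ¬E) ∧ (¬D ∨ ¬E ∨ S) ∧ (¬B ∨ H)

Unsatisfiable — no assignment works.

Case H = True:
  (B ∨ ¬H) forces B = True.
  Clause (¬B ∨ ¬H) is falsified — contradiction.
Case H = False:
  Clause (H) is falsified — contradiction.
Both cases fail, so the formula is unsatisfiable.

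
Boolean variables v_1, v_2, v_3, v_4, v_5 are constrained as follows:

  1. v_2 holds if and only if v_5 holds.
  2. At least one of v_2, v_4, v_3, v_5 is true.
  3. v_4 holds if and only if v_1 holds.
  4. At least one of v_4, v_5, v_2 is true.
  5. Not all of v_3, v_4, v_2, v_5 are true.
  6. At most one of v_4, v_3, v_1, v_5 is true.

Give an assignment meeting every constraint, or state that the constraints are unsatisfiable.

v_1 = False, v_2 = True, v_3 = False, v_4 = False, v_5 = True

  (1) v_2=T, v_5=T — same ✓
  (2) {v_2, v_4, v_3, v_5}: 2 true — at least one ✓
  (3) v_4=F, v_1=F — same ✓
  (4) {v_4, v_5, v_2}: 2 true — at least one ✓
  (5) {v_3, v_4, v_2, v_5}: 2/4 true — not all ✓
  (6) {v_4, v_3, v_1, v_5}: 1 true — at most one ✓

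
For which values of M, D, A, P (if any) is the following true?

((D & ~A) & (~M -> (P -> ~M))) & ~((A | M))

M = False, D = True, A = False, P = True

  (D & ~A) & (~M -> (P -> ~M)) = True
    D & ~A = True
      ~A = True
    ~M -> (P -> ~M) = True
      ~M = True
      P -> ~M = True
        ~M = True
  ~((A | M)) = True
    A | M = False
Both conjuncts True, so the formula holds.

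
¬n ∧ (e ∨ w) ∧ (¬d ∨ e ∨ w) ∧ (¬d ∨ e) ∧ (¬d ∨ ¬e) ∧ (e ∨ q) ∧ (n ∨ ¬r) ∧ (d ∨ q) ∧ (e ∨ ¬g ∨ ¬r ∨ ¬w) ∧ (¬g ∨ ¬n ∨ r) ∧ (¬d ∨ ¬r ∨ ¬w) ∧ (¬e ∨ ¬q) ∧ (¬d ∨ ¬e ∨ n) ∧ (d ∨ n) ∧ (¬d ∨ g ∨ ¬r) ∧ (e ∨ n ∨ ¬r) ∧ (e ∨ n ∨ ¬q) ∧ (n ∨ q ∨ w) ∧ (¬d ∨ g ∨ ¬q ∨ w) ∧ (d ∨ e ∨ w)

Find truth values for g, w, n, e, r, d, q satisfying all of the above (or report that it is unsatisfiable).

UNSATISFIABLE

Case n = True:
  Clause (¬n) is falsified — contradiction.
Case n = False:
  (n ∨ ¬r) forces r = False.
  (d ∨ n) forces d = True.
  (¬d ∨ e) forces e = True.
  Clause (¬d ∨ ¬e) is falsified — contradiction.
Both cases fail, so the formula is unsatisfiable.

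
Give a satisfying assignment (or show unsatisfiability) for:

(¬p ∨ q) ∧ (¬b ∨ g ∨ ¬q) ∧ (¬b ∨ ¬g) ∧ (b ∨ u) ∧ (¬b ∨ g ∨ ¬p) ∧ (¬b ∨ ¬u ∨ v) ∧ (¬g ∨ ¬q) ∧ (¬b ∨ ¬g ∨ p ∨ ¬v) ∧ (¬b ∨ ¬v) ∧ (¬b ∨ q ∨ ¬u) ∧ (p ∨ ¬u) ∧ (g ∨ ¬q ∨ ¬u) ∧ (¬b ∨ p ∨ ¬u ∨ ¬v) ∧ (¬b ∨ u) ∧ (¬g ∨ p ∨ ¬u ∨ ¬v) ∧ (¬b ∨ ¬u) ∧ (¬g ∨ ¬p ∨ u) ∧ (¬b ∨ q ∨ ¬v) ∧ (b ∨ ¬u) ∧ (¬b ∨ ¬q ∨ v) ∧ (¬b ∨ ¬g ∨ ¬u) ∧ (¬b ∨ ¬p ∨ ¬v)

Case u = True:
  (p ∨ ¬u) forces p = True.
  (¬p ∨ q) forces q = True.
  (¬g ∨ ¬q) forces g = False.
  Clause (g ∨ ¬q ∨ ¬u) is falsified — contradiction.
Case u = False:
  (b ∨ u) forces b = True.
  Clause (¬b ∨ u) is falsified — contradiction.
Both cases fail, so the formula is unsatisfiable.

Unsatisfiable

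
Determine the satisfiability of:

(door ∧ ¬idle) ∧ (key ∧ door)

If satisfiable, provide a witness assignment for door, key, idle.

door: True; key: True; idle: False

  door ∧ ¬idle = True
    ¬idle = True
  key ∧ door = True
Both conjuncts True, so the formula holds.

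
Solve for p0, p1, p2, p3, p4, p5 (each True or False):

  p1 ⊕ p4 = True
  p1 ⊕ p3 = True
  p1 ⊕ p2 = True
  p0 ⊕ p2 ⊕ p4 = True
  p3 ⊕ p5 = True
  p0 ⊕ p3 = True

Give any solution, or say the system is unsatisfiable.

p0=T; p1=T; p2=F; p3=F; p4=F; p5=T

p1 ⊕ p4 = T ⊕ F = True ✓
p1 ⊕ p3 = T ⊕ F = True ✓
p1 ⊕ p2 = T ⊕ F = True ✓
p0 ⊕ p2 ⊕ p4 = T ⊕ F ⊕ F = True ✓
p3 ⊕ p5 = F ⊕ T = True ✓
p0 ⊕ p3 = T ⊕ F = True ✓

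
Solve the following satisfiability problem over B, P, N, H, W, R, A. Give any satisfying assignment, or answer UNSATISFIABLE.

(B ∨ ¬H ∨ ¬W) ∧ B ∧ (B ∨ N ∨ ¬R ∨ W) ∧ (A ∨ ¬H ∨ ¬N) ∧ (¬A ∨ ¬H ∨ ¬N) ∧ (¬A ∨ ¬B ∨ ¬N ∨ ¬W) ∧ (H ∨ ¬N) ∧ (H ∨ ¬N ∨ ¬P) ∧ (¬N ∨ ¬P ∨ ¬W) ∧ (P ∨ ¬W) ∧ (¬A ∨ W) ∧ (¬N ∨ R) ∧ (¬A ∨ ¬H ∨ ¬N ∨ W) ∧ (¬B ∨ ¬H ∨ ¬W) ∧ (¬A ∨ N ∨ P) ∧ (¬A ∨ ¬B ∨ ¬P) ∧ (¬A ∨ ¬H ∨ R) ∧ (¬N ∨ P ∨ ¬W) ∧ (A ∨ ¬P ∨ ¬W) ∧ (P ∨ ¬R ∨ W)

B = True, P = True, N = False, H = True, W = False, R = False, A = False

Unit clause (B) forces B = True.
Set P = True.
  then (¬A ∨ ¬B ∨ ¬P) forces A = False.
  then (A ∨ ¬P ∨ ¬W) forces W = False.
Try N = True:
  (A ∨ ¬H ∨ ¬N) forces H = False.
  clause (H ∨ ¬N) is falsified — backtrack.
So N = False.
Set H = True.
Set R = False.
All clauses satisfied.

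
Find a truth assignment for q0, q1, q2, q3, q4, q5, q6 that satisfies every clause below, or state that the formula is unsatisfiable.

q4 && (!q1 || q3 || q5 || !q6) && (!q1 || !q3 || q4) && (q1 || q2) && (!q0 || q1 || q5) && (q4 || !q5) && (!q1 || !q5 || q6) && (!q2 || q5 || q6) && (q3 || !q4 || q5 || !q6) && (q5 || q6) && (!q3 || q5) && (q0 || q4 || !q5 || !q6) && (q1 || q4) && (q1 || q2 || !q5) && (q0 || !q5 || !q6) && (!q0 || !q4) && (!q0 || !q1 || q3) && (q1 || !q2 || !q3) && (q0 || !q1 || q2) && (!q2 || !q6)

Unit clause (q4) forces q4 = True.
In (!q0 || !q4) only !q0 is left, so q0 = False.
Try q1 = True:
  (q0 || !q1 || q2) forces q2 = True.
  (!q2 || !q6) forces q6 = False.
  (!q1 || !q5 || q6) forces q5 = False.
  clause (!q2 || q5 || q6) is falsified — backtrack.
So q1 = False.
  then (q1 || q2) forces q2 = True.
  then (q1 || !q2 || !q3) forces q3 = False.
  then (!q2 || !q6) forces q6 = False.
  then (!q2 || q5 || q6) forces q5 = True.
All clauses satisfied.

q0 = False, q1 = False, q2 = True, q3 = False, q4 = True, q5 = True, q6 = False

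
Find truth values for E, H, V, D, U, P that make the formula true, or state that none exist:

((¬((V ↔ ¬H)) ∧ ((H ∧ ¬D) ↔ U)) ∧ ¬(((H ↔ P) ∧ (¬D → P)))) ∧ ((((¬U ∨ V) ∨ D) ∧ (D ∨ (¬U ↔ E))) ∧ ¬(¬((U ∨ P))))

E = True, H = False, V = False, D = False, U = False, P = True

  (¬((V ↔ ¬H)) ∧ ((H ∧ ¬D) ↔ U)) ∧ ¬(((H ↔ P) ∧ (¬D → P))) = True
    ¬((V ↔ ¬H)) ∧ ((H ∧ ¬D) ↔ U) = True
      ¬((V ↔ ¬H)) = True
        V ↔ ¬H = False
          ¬H = True
      (H ∧ ¬D) ↔ U = True
        H ∧ ¬D = False
          ¬D = True
    ¬(((H ↔ P) ∧ (¬D → P))) = True
      (H ↔ P) ∧ (¬D → P) = False
        H ↔ P = False
        ¬D → P = True
          ¬D = True
  (((¬U ∨ V) ∨ D) ∧ (D ∨ (¬U ↔ E))) ∧ ¬(¬((U ∨ P))) = True
    ((¬U ∨ V) ∨ D) ∧ (D ∨ (¬U ↔ E)) = True
      (¬U ∨ V) ∨ D = True
        ¬U ∨ V = True
          ¬U = True
      D ∨ (¬U ↔ E) = True
        ¬U ↔ E = True
          ¬U = True
    ¬(¬((U ∨ P))) = True
      ¬((U ∨ P)) = False
        U ∨ P = True
Both conjuncts True, so the formula holds.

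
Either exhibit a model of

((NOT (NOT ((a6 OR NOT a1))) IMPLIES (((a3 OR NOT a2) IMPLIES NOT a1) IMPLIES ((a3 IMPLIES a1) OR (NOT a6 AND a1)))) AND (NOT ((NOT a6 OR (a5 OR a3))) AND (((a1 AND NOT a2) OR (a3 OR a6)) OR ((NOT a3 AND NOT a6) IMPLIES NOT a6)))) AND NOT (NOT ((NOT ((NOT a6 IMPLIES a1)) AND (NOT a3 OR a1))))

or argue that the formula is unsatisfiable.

Case a6 = True: the conjunct NOT (NOT ((NOT ((NOT a6 IMPLIES a1)) AND (NOT a3 OR a1)))) becomes NOT (NOT False) = False.
Case a6 = False: the conjunct NOT ((NOT a6 OR (a5 OR a3))) becomes NOT ((True OR (a5 OR a3))) = False.
Both cases fail — unsatisfiable.

The formula is unsatisfiable.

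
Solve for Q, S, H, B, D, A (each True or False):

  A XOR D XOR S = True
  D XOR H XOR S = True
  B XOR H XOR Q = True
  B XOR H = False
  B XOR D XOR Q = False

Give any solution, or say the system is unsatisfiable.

Q = True, S = False, H = True, B = True, D = False, A = True

A XOR D XOR S = T XOR F XOR F = True ✓
D XOR H XOR S = F XOR T XOR F = True ✓
B XOR H XOR Q = T XOR T XOR T = True ✓
B XOR H = T XOR T = False ✓
B XOR D XOR Q = T XOR F XOR T = False ✓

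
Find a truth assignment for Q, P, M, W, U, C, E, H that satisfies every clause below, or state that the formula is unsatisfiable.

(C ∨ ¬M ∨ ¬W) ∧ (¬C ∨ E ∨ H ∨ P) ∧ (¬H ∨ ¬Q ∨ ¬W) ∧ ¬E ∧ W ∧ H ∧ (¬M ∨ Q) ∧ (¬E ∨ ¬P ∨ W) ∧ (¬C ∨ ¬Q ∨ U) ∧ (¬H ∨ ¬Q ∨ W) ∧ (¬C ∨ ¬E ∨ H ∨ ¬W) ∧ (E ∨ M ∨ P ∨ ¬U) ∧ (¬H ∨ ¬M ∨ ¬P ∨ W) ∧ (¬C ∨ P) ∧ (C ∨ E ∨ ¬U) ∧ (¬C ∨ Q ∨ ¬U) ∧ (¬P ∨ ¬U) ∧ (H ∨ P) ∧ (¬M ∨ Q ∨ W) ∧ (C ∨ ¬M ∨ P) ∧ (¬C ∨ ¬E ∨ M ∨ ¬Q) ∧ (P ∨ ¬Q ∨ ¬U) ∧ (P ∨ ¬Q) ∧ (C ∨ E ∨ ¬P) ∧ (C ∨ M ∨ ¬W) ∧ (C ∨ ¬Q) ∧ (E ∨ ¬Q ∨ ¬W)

Q: False; P: True; M: False; W: True; U: False; C: True; E: False; H: True

Unit clause (¬E) forces E = False.
Unit clause (W) forces W = True.
Unit clause (H) forces H = True.
In (E ∨ ¬Q ∨ ¬W) only ¬Q is left, so Q = False.
In (¬M ∨ Q) only ¬M is left, so M = False.
In (C ∨ M ∨ ¬W) only C is left, so C = True.
In (¬C ∨ P) only P is left, so P = True.
In (¬C ∨ Q ∨ ¬U) only ¬U is left, so U = False.
All clauses satisfied.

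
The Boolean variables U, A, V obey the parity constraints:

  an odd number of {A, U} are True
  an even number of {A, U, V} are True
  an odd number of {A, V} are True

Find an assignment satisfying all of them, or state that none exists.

U: True; A: False; V: True

{A, U}: 1 true → odd ✓
{A, U, V}: 2 true → even ✓
{A, V}: 1 true → odd ✓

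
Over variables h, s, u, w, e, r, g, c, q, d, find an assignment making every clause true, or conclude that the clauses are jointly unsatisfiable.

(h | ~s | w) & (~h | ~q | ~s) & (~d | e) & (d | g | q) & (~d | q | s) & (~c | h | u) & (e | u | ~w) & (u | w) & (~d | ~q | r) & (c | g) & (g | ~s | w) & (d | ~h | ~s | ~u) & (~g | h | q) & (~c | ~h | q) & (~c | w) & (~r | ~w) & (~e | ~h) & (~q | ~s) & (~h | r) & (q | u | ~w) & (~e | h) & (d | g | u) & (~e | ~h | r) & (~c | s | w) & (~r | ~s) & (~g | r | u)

h: False, s: False, u: True, w: True, e: False, r: False, g: True, c: False, q: True, d: False

Set h = False.
  then (~e | h) forces e = False.
  then (~d | e) forces d = False.
Set s = False.
Try u = False:
  (~c | h | u) forces c = False.
  (e | u | ~w) forces w = False.
  clause (u | w) is falsified — backtrack.
So u = True.
Set w = True.
  then (~r | ~w) forces r = False.
Set g = True.
  then (~g | h | q) forces q = True.
Set c = False.
All clauses satisfied.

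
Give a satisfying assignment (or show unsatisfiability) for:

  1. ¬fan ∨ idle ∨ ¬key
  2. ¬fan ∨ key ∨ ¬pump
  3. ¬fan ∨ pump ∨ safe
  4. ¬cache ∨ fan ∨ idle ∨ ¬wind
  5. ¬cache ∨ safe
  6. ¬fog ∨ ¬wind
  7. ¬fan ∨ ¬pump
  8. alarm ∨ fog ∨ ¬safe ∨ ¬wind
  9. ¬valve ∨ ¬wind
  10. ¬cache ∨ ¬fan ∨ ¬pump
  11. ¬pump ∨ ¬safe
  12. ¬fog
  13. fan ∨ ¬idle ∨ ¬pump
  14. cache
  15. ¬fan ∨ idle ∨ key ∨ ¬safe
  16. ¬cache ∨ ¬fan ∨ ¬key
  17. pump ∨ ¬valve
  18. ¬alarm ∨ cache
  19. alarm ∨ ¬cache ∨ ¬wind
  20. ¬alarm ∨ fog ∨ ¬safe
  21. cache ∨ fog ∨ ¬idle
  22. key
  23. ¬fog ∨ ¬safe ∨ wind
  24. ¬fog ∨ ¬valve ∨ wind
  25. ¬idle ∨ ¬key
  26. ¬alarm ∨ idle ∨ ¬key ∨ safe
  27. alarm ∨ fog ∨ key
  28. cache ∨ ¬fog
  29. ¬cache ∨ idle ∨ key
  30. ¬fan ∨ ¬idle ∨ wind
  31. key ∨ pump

Unit clause (¬fog) forces fog = False.
Unit clause (cache) forces cache = True.
Unit clause (key) forces key = True.
In (¬idle ∨ ¬key) only ¬idle is left, so idle = False.
In (¬fan ∨ idle ∨ ¬key) only ¬fan is left, so fan = False.
In (¬cache ∨ fan ∨ idle ∨ ¬wind) only ¬wind is left, so wind = False.
In (¬cache ∨ safe) only safe is left, so safe = True.
In (¬pump ∨ ¬safe) only ¬pump is left, so pump = False.
In (pump ∨ ¬valve) only ¬valve is left, so valve = False.
In (¬alarm ∨ fog ∨ ¬safe) only ¬alarm is left, so alarm = False.
All clauses satisfied.

pump: False; fog: False; valve: False; idle: False; cache: True; key: True; wind: False; safe: True; fan: False; alarm: False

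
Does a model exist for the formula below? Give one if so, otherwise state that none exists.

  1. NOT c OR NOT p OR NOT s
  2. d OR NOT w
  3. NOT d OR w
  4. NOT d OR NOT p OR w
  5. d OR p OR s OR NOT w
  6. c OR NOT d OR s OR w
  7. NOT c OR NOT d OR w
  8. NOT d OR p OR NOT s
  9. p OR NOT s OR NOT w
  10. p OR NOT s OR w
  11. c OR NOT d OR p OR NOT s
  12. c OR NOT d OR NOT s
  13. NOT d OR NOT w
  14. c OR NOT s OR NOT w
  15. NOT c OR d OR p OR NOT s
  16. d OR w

UNSATISFIABLE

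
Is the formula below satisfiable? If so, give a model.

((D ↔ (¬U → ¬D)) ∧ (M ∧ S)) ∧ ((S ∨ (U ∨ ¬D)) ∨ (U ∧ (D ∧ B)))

U: True, D: True, S: True, B: False, M: True

  (D ↔ (¬U → ¬D)) ∧ (M ∧ S) = True
    D ↔ (¬U → ¬D) = True
      ¬U → ¬D = True
        ¬U = False
        ¬D = False
    M ∧ S = True
  (S ∨ (U ∨ ¬D)) ∨ (U ∧ (D ∧ B)) = True
    S ∨ (U ∨ ¬D) = True
      U ∨ ¬D = True
        ¬D = False
    U ∧ (D ∧ B) = False
      D ∧ B = False
Both conjuncts True, so the formula holds.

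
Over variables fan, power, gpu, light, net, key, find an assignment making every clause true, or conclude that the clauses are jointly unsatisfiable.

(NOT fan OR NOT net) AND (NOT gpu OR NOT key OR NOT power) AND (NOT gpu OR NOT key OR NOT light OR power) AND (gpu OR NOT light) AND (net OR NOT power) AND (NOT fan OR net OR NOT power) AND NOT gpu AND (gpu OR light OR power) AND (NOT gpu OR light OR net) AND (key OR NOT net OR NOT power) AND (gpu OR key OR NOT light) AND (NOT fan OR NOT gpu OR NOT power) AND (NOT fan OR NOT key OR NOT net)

Unit clause (NOT gpu) forces gpu = False.
In (gpu OR NOT light) only NOT light is left, so light = False.
In (gpu OR light OR power) only power is left, so power = True.
In (net OR NOT power) only net is left, so net = True.
In (key OR NOT net OR NOT power) only key is left, so key = True.
In (NOT fan OR NOT key OR NOT net) only NOT fan is left, so fan = False.
All clauses satisfied.

fan = False, power = True, gpu = False, light = False, net = True, key = True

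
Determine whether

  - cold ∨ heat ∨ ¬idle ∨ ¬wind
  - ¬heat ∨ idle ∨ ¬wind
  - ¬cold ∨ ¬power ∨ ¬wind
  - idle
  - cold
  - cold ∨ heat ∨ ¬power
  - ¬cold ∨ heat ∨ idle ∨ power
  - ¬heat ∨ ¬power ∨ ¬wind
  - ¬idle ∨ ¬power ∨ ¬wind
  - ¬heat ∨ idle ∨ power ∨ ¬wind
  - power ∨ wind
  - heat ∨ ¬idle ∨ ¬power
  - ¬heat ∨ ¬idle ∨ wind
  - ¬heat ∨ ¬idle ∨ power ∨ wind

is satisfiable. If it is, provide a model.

power = False; cold = True; idle = True; heat = True; wind = True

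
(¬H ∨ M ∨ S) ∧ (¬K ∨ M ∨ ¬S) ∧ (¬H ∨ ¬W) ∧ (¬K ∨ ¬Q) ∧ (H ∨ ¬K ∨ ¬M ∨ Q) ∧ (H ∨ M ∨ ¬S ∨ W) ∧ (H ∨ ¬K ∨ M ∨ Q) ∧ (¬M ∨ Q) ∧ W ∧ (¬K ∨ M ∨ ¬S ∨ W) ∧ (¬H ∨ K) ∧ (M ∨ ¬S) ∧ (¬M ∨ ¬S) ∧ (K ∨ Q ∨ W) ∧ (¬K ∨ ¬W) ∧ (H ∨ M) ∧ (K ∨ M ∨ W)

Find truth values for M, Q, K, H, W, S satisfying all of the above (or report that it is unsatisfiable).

M = True; Q = True; K = False; H = False; W = True; S = False

Unit clause (W) forces W = True.
In (¬K ∨ ¬W) only ¬K is left, so K = False.
In (¬H ∨ ¬W) only ¬H is left, so H = False.
In (H ∨ M) only M is left, so M = True.
In (¬M ∨ Q) only Q is left, so Q = True.
In (¬M ∨ ¬S) only ¬S is left, so S = False.
All clauses satisfied.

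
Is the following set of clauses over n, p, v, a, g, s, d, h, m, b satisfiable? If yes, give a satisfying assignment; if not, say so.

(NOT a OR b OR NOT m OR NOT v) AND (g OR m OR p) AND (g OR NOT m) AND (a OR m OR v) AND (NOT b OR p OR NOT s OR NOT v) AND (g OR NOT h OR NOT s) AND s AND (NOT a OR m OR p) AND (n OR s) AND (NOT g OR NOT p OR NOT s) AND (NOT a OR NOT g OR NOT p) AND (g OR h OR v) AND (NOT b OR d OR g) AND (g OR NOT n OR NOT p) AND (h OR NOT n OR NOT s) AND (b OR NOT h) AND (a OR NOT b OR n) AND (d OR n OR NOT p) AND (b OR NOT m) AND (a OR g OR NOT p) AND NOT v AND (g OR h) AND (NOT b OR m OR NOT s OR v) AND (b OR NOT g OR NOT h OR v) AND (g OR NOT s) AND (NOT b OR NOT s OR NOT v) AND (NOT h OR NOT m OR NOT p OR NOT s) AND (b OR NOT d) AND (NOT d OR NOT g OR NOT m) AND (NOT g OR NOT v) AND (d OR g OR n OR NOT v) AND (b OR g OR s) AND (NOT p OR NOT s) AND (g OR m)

n = False, p = False, v = False, a = True, g = True, s = True, d = False, h = False, m = True, b = True

Unit clause (s) forces s = True.
Unit clause (NOT v) forces v = False.
In (g OR NOT s) only g is left, so g = True.
In (NOT p OR NOT s) only NOT p is left, so p = False.
Set n = False.
Try a = False:
  (a OR m OR v) forces m = True.
  (a OR NOT b OR n) forces b = False.
  clause (b OR NOT m) is falsified — backtrack.
So a = True.
  then (NOT a OR m OR p) forces m = True.
  then (b OR NOT m) forces b = True.
  then (NOT d OR NOT g OR NOT m) forces d = False.
Set h = False.
All clauses satisfied.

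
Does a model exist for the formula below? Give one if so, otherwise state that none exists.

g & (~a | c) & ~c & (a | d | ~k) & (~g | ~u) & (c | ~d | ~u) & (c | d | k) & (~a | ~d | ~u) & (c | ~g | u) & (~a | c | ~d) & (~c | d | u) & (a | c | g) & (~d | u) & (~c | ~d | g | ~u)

No satisfying assignment exists.

Case g = True:
  (~c) forces c = False.
  (~a | c) forces a = False.
  (~g | ~u) forces u = False.
  Clause (c | ~g | u) is falsified — contradiction.
Case g = False:
  Clause (g) is falsified — contradiction.
Both cases fail, so the formula is unsatisfiable.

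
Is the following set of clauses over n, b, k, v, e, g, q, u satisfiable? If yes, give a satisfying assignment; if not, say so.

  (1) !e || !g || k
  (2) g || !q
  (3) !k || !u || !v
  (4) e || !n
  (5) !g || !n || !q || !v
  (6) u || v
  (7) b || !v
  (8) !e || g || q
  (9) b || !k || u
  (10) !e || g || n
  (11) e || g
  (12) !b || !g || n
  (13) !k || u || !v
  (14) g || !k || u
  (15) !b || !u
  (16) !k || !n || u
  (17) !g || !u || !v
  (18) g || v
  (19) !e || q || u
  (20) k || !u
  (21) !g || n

n = True; b = False; k = True; v = False; e = True; g = True; q = True; u = True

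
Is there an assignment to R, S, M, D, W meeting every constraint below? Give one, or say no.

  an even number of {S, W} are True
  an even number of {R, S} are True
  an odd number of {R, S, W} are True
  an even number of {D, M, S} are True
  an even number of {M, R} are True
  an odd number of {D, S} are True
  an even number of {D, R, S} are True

R: True; S: True; M: True; D: False; W: True

{S, W}: 2 true → even ✓
{R, S}: 2 true → even ✓
{R, S, W}: 3 true → odd ✓
{D, M, S}: 2 true → even ✓
{M, R}: 2 true → even ✓
{D, S}: 1 true → odd ✓
{D, R, S}: 2 true → even ✓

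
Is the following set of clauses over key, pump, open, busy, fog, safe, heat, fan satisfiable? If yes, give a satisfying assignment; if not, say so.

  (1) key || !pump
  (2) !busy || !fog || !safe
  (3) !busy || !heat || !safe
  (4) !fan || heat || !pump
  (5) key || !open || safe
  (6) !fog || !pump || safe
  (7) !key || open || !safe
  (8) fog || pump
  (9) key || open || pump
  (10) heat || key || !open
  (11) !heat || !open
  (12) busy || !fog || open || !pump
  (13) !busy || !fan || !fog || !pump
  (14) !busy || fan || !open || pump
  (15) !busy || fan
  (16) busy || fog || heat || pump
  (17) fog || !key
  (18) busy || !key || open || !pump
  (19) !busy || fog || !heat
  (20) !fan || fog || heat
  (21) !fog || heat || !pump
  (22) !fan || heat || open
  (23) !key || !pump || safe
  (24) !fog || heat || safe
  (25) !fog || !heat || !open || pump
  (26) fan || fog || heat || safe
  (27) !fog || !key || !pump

Set key = True.
  then (fog || !key) forces fog = True.
  then (!fog || !key || !pump) forces pump = False.
Set open = True.
  then (!heat || !open) forces heat = False.
  then (!fog || heat || safe) forces safe = True.
  then (!busy || !fog || !safe) forces busy = False.
Set fan = True.
All clauses satisfied.

key = True; pump = False; open = True; busy = False; fog = True; safe = True; heat = False; fan = True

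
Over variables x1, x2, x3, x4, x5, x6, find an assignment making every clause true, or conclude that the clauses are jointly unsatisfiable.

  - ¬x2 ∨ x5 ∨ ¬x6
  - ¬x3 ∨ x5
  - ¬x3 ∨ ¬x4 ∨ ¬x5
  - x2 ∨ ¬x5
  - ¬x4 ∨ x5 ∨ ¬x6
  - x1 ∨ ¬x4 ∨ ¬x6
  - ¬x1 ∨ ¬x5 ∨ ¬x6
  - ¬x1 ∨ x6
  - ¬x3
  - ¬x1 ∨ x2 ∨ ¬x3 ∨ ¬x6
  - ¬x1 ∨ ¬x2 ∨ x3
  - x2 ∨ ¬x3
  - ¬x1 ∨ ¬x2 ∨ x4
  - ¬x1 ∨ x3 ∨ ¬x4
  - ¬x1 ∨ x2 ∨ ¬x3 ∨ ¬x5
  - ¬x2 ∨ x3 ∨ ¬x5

Unit clause (¬x3) forces x3 = False.
Set x1 = False.
Set x2 = False.
  then (x2 ∨ ¬x5) forces x5 = False.
Set x4 = True.
  then (¬x4 ∨ x5 ∨ ¬x6) forces x6 = False.
All clauses satisfied.

x1 = False; x2 = False; x3 = False; x4 = True; x5 = False; x6 = False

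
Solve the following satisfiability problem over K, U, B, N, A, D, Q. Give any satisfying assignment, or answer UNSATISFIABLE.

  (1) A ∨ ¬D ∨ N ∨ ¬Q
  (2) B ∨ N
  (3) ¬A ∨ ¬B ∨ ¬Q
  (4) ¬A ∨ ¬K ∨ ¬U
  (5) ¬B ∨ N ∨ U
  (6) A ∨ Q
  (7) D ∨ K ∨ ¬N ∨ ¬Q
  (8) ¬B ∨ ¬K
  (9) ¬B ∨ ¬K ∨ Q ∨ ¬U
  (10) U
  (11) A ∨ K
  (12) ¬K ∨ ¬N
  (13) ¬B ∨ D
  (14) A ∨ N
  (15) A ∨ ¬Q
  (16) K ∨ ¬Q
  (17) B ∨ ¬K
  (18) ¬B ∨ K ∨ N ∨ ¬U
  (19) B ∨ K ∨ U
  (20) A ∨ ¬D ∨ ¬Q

K = False, U = True, B = True, N = True, A = True, D = True, Q = False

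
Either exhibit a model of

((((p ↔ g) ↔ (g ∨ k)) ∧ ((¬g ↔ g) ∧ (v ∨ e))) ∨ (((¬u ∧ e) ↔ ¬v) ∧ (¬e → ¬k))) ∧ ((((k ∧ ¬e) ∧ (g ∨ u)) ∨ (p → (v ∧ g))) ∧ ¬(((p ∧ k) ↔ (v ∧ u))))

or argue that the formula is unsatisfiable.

v: True; u: True; g: False; p: False; k: False; e: False

  (((p ↔ g) ↔ (g ∨ k)) ∧ ((¬g ↔ g) ∧ (v ∨ e))) ∨ (((¬u ∧ e) ↔ ¬v) ∧ (¬e → ¬k)) = True
    ((p ↔ g) ↔ (g ∨ k)) ∧ ((¬g ↔ g) ∧ (v ∨ e)) = False
      (p ↔ g) ↔ (g ∨ k) = False
        p ↔ g = True
        g ∨ k = False
      (¬g ↔ g) ∧ (v ∨ e) = False
        ¬g ↔ g = False
          ¬g = True
        v ∨ e = True
    ((¬u ∧ e) ↔ ¬v) ∧ (¬e → ¬k) = True
      (¬u ∧ e) ↔ ¬v = True
        ¬u ∧ e = False
          ¬u = False
        ¬v = False
      ¬e → ¬k = True
        ¬e = True
        ¬k = True
  (((k ∧ ¬e) ∧ (g ∨ u)) ∨ (p → (v ∧ g))) ∧ ¬(((p ∧ k) ↔ (v ∧ u))) = True
    ((k ∧ ¬e) ∧ (g ∨ u)) ∨ (p → (v ∧ g)) = True
      (k ∧ ¬e) ∧ (g ∨ u) = False
        k ∧ ¬e = False
          ¬e = True
        g ∨ u = True
      p → (v ∧ g) = True
        v ∧ g = False
    ¬(((p ∧ k) ↔ (v ∧ u))) = True
      (p ∧ k) ↔ (v ∧ u) = False
        p ∧ k = False
        v ∧ u = True
Both conjuncts True, so the formula holds.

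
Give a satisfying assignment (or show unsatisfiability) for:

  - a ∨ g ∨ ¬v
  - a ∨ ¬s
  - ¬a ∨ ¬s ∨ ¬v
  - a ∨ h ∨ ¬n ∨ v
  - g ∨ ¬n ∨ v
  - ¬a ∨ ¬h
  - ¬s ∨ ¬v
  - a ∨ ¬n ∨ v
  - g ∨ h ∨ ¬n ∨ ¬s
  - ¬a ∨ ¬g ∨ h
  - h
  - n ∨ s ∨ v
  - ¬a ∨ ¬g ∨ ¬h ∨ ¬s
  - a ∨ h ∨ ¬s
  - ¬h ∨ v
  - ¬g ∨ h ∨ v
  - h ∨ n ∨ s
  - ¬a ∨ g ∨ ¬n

g = True, s = False, v = True, h = True, a = False, n = True

Unit clause (h) forces h = True.
In (¬h ∨ v) only v is left, so v = True.
In (¬a ∨ ¬h) only ¬a is left, so a = False.
In (¬s ∨ ¬v) only ¬s is left, so s = False.
In (a ∨ g ∨ ¬v) only g is left, so g = True.
Set n = True.
All clauses satisfied.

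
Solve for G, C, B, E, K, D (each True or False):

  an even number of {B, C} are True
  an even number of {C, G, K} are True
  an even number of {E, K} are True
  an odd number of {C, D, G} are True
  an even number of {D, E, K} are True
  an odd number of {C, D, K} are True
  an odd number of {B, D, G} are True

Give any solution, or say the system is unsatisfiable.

G=T; C=F; B=F; E=T; K=T; D=F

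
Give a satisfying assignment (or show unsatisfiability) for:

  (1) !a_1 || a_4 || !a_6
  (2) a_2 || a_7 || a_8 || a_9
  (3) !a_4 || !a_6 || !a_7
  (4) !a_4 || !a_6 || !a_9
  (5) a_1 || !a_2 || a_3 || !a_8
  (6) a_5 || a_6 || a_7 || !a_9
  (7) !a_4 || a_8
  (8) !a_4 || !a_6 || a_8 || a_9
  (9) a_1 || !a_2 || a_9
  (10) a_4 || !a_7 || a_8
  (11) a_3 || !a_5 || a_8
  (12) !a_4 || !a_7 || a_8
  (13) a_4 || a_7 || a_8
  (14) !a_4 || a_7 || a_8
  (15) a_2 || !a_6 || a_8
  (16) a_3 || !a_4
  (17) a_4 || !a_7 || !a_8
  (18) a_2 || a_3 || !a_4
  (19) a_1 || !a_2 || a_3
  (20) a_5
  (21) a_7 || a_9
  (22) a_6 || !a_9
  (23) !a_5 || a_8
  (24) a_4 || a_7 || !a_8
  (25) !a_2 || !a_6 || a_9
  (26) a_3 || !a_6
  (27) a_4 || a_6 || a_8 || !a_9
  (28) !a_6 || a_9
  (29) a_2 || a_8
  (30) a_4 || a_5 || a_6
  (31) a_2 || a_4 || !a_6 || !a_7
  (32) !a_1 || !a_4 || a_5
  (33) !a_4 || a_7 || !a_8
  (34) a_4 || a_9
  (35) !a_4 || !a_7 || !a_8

The formula is unsatisfiable.

Case a_4 = True:
  (!a_4 || a_8) forces a_8 = True.
  (a_3 || !a_4) forces a_3 = True.
  (a_5) forces a_5 = True.
  (!a_4 || a_7 || !a_8) forces a_7 = True.
  Clause (!a_4 || !a_7 || !a_8) is falsified — contradiction.
Case a_4 = False:
  (a_5) forces a_5 = True.
  (!a_5 || a_8) forces a_8 = True.
  (a_4 || !a_7 || !a_8) forces a_7 = False.
  Clause (a_4 || a_7 || !a_8) is falsified — contradiction.
Both cases fail, so the formula is unsatisfiable.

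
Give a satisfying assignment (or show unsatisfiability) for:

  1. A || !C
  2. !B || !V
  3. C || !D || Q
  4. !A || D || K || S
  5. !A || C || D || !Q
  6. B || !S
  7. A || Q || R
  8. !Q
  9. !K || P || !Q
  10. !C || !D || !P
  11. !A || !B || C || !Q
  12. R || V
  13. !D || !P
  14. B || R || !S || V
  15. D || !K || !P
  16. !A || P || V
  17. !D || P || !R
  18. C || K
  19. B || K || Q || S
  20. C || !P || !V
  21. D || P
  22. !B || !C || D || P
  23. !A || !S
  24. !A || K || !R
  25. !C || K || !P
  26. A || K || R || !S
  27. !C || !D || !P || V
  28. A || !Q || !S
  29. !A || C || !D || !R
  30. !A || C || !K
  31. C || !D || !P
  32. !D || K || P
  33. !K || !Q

P: False, Q: False, S: False, C: True, A: True, B: False, D: True, V: True, R: False, K: True

Unit clause (!Q) forces Q = False.
Try P = True:
  (!D || !P) forces D = False.
  (D || !K || !P) forces K = False.
  (C || K) forces C = True.
  clause (!C || K || !P) is falsified — backtrack.
So P = False.
  then (D || P) forces D = True.
  then (!D || K || P) forces K = True.
  then (C || !D || Q) forces C = True.
  then (!D || P || !R) forces R = False.
  then (A || !C) forces A = True.
  then (R || V) forces V = True.
  then (!A || !S) forces S = False.
  then (!B || !V) forces B = False.
All clauses satisfied.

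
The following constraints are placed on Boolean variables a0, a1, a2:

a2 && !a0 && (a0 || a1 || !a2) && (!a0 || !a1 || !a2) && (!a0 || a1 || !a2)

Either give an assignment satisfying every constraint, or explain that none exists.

Unit clause (a2) forces a2 = True.
Unit clause (!a0) forces a0 = False.
In (a0 || a1 || !a2) only a1 is left, so a1 = True.
Check each clause:
  (a2): a2 holds.
  (!a0): !a0 holds.
  (a0 || a1 || !a2): a1 holds.
  (!a0 || !a1 || !a2): !a0 holds.
  (!a0 || a1 || !a2): !a0 holds.
All clauses satisfied.

a0 = False, a1 = True, a2 = True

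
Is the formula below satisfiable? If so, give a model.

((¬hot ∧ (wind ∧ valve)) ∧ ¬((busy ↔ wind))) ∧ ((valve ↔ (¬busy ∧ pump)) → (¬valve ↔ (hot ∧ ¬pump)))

hot: False, wind: True, busy: False, pump: False, valve: True

  (¬hot ∧ (wind ∧ valve)) ∧ ¬((busy ↔ wind)) = True
    ¬hot ∧ (wind ∧ valve) = True
      ¬hot = True
      wind ∧ valve = True
    ¬((busy ↔ wind)) = True
      busy ↔ wind = False
  (valve ↔ (¬busy ∧ pump)) → (¬valve ↔ (hot ∧ ¬pump)) = True
    valve ↔ (¬busy ∧ pump) = False
      ¬busy ∧ pump = False
        ¬busy = True
    ¬valve ↔ (hot ∧ ¬pump) = True
      ¬valve = False
      hot ∧ ¬pump = False
        ¬pump = True
Both conjuncts True, so the formula holds.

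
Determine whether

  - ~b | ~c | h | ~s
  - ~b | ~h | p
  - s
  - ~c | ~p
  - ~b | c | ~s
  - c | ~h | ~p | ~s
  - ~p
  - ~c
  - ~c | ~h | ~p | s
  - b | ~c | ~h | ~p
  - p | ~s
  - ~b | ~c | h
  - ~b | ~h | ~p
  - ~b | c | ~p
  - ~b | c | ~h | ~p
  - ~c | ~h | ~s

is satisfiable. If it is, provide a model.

Case p = True:
  Clause (~p) is falsified — contradiction.
Case p = False:
  (s) forces s = True.
  Clause (p | ~s) is falsified — contradiction.
Both cases fail, so the formula is unsatisfiable.

UNSATISFIABLE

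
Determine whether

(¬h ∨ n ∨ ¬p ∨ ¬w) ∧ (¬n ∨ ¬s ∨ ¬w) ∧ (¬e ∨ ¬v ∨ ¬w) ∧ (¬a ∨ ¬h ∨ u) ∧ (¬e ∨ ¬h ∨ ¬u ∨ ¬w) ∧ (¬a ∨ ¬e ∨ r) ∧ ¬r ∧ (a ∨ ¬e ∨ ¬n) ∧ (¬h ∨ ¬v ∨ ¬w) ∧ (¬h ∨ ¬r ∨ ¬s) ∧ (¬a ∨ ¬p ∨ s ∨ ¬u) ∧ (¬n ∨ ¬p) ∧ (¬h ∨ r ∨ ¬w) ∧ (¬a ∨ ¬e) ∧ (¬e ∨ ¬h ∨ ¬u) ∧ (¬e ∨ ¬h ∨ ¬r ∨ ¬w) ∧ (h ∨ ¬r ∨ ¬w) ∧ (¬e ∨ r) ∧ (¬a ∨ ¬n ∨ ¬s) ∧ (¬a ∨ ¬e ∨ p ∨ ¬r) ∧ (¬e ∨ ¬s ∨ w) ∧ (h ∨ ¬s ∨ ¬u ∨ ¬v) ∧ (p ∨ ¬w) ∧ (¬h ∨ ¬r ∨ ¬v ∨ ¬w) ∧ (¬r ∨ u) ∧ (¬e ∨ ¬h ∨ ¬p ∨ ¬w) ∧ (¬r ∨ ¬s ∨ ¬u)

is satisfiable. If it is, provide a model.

Unit clause (¬r) forces r = False.
In (¬e ∨ r) only ¬e is left, so e = False.
Set u = False.
Set w = True.
  then (¬h ∨ r ∨ ¬w) forces h = False.
  then (p ∨ ¬w) forces p = True.
  then (¬n ∨ ¬p) forces n = False.
Set s = True.
Set v = True.
Set a = False.
All clauses satisfied.

u: False, w: True, s: True, n: False, v: True, h: False, a: False, r: False, p: True, e: False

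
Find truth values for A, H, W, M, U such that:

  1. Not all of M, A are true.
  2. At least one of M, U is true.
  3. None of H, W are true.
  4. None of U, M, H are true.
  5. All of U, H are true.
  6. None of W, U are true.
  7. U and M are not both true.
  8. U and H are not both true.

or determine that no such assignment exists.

Case H = True:
  Constraint (3) is violated (H=T) — contradiction.
Case H = False:
  Constraint (5) is violated (H=F) — contradiction.
Both cases fail — unsatisfiable.

The formula is unsatisfiable.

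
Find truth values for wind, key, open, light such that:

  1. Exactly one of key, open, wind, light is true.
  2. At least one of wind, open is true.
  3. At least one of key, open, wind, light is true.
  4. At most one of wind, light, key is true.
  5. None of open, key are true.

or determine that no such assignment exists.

wind: True; key: False; open: False; light: False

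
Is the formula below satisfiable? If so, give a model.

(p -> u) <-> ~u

p = False, u = False

  (p -> u) <-> ~u = True
    p -> u = True
    ~u = True
The formula evaluates to True.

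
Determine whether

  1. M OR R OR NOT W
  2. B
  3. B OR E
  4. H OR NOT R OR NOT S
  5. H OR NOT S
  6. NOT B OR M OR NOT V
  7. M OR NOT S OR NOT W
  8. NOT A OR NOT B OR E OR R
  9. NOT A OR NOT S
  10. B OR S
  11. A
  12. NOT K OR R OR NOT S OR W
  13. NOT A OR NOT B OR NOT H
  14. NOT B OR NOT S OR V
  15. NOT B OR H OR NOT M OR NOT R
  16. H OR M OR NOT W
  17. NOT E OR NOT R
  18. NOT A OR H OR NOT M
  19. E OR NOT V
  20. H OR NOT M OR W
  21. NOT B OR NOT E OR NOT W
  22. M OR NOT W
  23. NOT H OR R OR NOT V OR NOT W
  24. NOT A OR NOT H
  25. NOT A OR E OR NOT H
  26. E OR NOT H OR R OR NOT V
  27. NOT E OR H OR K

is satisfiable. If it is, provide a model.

M=F, B=T, E=T, H=F, S=F, R=F, A=T, W=F, V=F, K=T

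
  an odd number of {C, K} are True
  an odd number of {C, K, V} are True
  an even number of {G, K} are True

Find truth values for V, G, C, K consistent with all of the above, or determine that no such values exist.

V = False; G = True; C = False; K = True

{C, K}: 1 true → odd ✓
{C, K, V}: 1 true → odd ✓
{G, K}: 2 true → even ✓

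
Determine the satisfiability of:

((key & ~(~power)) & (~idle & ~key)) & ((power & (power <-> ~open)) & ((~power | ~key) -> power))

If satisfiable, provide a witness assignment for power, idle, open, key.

Case key = True: the conjunct ~key is False.
Case key = False: the conjunct key is False.
Both cases fail — unsatisfiable.

UNSATISFIABLE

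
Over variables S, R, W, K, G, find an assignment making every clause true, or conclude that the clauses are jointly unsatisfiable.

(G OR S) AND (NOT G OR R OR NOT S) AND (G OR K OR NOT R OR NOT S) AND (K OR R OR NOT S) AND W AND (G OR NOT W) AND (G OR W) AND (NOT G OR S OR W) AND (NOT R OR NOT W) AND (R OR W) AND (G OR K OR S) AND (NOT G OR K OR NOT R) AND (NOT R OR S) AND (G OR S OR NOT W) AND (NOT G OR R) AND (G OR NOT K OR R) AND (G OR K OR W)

Case W = True:
  (G OR NOT W) forces G = True.
  (NOT R OR NOT W) forces R = False.
  Clause (NOT G OR R) is falsified — contradiction.
Case W = False:
  Clause (W) is falsified — contradiction.
Both cases fail, so the formula is unsatisfiable.

Unsatisfiable — no assignment works.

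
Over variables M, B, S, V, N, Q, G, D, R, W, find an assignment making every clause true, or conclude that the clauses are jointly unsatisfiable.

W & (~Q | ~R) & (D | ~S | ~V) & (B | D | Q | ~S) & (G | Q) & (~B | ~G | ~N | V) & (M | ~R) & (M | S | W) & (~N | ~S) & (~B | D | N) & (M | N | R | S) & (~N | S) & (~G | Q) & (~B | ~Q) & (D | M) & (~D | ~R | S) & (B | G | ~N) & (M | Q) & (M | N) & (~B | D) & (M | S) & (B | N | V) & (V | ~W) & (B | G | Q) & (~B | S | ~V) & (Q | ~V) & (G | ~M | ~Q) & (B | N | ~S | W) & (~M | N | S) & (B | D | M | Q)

M=T, B=F, S=T, V=T, N=F, Q=T, G=T, D=T, R=F, W=T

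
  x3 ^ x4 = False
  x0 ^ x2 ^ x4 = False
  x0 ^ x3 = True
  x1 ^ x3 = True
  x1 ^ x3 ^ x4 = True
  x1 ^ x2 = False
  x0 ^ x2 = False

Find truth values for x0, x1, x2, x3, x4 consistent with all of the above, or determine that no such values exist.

x0=T; x1=T; x2=T; x3=F; x4=F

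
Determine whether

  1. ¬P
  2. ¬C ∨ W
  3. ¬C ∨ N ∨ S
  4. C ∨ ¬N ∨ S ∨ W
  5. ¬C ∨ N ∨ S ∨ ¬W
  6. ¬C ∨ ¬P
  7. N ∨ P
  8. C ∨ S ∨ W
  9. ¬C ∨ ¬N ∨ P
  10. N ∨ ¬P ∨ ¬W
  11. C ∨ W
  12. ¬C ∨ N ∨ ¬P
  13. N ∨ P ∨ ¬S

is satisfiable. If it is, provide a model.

W = True, P = False, N = True, S = True, C = False

Unit clause (¬P) forces P = False.
In (N ∨ P) only N is left, so N = True.
In (¬C ∨ ¬N ∨ P) only ¬C is left, so C = False.
In (C ∨ W) only W is left, so W = True.
Set S = True.
All clauses satisfied.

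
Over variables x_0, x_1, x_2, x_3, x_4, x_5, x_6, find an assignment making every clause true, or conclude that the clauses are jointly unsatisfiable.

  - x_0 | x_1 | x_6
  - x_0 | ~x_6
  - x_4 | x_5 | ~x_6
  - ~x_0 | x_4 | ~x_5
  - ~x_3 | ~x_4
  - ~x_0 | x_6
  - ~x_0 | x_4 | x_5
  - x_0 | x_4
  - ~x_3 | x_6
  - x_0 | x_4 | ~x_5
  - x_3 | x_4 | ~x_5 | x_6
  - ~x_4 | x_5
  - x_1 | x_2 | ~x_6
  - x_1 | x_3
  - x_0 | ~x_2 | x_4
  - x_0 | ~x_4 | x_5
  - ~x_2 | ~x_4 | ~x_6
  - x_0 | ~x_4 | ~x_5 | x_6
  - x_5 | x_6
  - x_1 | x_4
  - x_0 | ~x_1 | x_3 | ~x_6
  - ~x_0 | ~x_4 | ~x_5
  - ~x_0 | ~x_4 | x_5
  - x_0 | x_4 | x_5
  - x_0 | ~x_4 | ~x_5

Case x_4 = True:
  (~x_3 | ~x_4) forces x_3 = False.
  (~x_4 | x_5) forces x_5 = True.
  (x_1 | x_3) forces x_1 = True.
  (~x_0 | ~x_4 | ~x_5) forces x_0 = False.
  Clause (x_0 | ~x_4 | ~x_5) is falsified — contradiction.
Case x_4 = False:
  (x_0 | x_4) forces x_0 = True.
  (~x_0 | x_4 | ~x_5) forces x_5 = False.
  Clause (~x_0 | x_4 | x_5) is falsified — contradiction.
Both cases fail, so the formula is unsatisfiable.

Unsatisfiable — no assignment works.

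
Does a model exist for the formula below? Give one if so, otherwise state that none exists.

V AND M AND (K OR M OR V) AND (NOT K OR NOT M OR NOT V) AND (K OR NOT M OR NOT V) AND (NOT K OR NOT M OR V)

UNSATISFIABLE

Case V = True:
  (M) forces M = True.
  (NOT K OR NOT M OR NOT V) forces K = False.
  Clause (K OR NOT M OR NOT V) is falsified — contradiction.
Case V = False:
  Clause (V) is falsified — contradiction.
Both cases fail, so the formula is unsatisfiable.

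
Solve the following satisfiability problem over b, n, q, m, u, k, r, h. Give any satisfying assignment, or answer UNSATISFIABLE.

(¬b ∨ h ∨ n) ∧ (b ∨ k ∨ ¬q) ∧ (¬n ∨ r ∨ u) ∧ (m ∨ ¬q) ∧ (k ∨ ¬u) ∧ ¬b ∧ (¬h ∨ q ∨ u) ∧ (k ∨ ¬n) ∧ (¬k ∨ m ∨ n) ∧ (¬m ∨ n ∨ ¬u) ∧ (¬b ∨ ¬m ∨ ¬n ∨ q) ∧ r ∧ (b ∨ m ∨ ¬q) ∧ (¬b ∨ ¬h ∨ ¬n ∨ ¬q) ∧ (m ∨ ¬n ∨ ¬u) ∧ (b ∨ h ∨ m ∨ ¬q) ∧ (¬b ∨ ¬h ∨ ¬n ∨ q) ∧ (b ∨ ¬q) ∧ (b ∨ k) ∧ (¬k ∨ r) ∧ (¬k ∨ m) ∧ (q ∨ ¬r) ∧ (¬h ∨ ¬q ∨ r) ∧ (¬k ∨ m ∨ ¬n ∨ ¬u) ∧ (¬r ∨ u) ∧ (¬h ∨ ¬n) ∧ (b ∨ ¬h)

Case b = True:
  Clause (¬b) is falsified — contradiction.
Case b = False:
  (r) forces r = True.
  (b ∨ ¬q) forces q = False.
  Clause (q ∨ ¬r) is falsified — contradiction.
Both cases fail, so the formula is unsatisfiable.

UNSATISFIABLE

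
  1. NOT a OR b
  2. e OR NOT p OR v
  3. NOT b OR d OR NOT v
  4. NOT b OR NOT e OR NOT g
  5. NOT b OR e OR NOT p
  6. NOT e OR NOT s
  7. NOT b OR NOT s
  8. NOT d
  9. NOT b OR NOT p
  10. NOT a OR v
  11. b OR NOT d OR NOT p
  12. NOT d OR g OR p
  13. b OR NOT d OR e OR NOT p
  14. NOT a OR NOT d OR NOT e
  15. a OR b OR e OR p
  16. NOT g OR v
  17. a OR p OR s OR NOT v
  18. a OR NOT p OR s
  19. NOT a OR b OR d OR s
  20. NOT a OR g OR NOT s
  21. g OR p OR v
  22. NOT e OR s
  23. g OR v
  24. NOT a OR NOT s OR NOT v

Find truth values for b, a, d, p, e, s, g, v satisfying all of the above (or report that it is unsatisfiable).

Unit clause (NOT d) forces d = False.
Set b = False.
  then (NOT a OR b) forces a = False.
Set p = True.
  then (a OR NOT p OR s) forces s = True.
  then (NOT e OR NOT s) forces e = False.
  then (e OR NOT p OR v) forces v = True.
Set g = True.
All clauses satisfied.

b = False, a = False, d = False, p = True, e = False, s = True, g = True, v = True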